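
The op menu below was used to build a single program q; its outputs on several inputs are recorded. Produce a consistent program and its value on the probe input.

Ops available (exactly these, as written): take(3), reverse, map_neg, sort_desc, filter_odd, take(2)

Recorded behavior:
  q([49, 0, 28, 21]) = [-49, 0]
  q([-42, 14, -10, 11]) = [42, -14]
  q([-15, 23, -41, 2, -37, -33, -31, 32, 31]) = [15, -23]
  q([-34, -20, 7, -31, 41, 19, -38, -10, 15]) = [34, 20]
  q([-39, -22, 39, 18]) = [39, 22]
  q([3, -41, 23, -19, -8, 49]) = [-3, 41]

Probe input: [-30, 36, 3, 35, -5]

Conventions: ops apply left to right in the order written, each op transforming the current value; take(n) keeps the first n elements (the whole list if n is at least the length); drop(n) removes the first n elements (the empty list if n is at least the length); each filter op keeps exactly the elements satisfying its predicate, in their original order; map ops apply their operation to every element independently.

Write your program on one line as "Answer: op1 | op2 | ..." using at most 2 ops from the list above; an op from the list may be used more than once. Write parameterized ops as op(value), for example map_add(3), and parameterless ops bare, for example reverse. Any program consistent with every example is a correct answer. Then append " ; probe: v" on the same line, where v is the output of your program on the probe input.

map_neg | take(2) ; probe: [30, -36]

Check, running the answer program on each example:
  [49, 0, 28, 21] -> [-49, 0, -28, -21] -> [-49, 0]
  [-42, 14, -10, 11] -> [42, -14, 10, -11] -> [42, -14]
  [-15, 23, -41, 2, -37, -33, -31, 32, 31] -> [15, -23, 41, -2, 37, 33, 31, -32, -31] -> [15, -23]
  [-34, -20, 7, -31, 41, 19, -38, -10, 15] -> [34, 20, -7, 31, -41, -19, 38, 10, -15] -> [34, 20]
  [-39, -22, 39, 18] -> [39, 22, -39, -18] -> [39, 22]
  [3, -41, 23, -19, -8, 49] -> [-3, 41, -23, 19, 8, -49] -> [-3, 41]
  probe: [-30, 36, 3, 35, -5] -> [30, -36, -3, -35, 5] -> [30, -36]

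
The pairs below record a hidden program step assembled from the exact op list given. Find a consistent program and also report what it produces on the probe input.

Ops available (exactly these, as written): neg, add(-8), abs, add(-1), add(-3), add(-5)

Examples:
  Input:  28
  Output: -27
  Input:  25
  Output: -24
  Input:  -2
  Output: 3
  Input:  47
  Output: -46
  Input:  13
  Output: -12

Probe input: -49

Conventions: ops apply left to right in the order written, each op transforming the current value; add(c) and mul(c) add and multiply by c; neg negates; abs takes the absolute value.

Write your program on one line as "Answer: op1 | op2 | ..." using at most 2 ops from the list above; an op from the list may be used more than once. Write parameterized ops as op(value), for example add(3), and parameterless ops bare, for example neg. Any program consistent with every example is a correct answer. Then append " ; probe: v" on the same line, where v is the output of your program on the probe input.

add(-1) | neg ; probe: 50

Check, running the answer program on each example:
  28 -> 27 -> -27
  25 -> 24 -> -24
  -2 -> -3 -> 3
  47 -> 46 -> -46
  13 -> 12 -> -12
  probe: -49 -> -50 -> 50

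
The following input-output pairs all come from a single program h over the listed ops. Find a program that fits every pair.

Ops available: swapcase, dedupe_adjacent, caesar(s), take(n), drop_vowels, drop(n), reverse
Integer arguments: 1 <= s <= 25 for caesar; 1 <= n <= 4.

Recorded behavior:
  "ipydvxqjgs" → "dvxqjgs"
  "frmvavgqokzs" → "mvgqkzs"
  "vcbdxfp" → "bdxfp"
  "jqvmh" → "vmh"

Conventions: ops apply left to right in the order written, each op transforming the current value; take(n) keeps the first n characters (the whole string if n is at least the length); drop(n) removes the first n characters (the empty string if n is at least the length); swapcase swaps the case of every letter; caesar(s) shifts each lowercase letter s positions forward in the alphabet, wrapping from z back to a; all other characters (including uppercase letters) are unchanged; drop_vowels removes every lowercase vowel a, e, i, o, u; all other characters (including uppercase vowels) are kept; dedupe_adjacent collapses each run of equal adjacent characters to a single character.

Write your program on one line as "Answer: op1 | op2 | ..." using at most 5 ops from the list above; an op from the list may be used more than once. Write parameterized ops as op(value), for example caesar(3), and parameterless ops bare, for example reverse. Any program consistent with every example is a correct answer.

drop_vowels | caesar(24) | dedupe_adjacent | caesar(2) | drop(2)

Check, running the answer program on each example:
  "ipydvxqjgs" -> "pydvxqjgs" -> "nwbtvoheq" -> "nwbtvoheq" -> "pydvxqjgs" -> "dvxqjgs"
  "frmvavgqokzs" -> "frmvvgqkzs" -> "dpktteoixq" -> "dpkteoixq" -> "frmvgqkzs" -> "mvgqkzs"
  "vcbdxfp" -> "vcbdxfp" -> "tazbvdn" -> "tazbvdn" -> "vcbdxfp" -> "bdxfp"
  "jqvmh" -> "jqvmh" -> "hotkf" -> "hotkf" -> "jqvmh" -> "vmh"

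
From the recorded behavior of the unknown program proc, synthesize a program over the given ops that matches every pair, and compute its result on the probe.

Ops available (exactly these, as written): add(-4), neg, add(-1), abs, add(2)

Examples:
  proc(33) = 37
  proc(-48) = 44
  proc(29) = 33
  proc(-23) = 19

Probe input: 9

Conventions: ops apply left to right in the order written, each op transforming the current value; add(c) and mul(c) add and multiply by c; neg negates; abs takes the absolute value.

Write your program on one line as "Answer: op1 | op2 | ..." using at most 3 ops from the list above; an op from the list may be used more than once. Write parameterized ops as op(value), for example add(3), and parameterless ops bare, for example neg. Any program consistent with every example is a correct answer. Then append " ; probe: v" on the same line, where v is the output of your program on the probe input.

neg | add(-4) | abs ; probe: 13

Check, running the answer program on each example:
  33 -> -33 -> -37 -> 37
  -48 -> 48 -> 44 -> 44
  29 -> -29 -> -33 -> 33
  -23 -> 23 -> 19 -> 19
  probe: 9 -> -9 -> -13 -> 13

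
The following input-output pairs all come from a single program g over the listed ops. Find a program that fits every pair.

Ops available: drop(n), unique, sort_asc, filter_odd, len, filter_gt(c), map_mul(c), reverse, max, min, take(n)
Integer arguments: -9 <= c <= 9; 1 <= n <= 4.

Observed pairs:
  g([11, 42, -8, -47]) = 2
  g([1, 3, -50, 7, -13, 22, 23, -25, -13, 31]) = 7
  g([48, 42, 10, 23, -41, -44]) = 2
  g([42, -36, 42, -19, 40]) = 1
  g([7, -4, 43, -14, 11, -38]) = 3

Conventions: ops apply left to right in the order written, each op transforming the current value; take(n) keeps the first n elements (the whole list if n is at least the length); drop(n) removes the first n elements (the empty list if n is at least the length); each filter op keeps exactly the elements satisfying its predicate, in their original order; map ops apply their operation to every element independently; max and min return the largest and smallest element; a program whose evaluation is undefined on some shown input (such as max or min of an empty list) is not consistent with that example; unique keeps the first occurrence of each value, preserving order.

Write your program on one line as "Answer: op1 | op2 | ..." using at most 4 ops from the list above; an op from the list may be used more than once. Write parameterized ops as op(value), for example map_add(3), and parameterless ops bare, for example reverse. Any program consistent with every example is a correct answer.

filter_odd | unique | sort_asc | len

Check, running the answer program on each example:
  [11, 42, -8, -47] -> [11, -47] -> [11, -47] -> [-47, 11] -> 2
  [1, 3, -50, 7, -13, 22, 23, -25, -13, 31] -> [1, 3, 7, -13, 23, -25, -13, 31] -> [1, 3, 7, -13, 23, -25, 31] -> [-25, -13, 1, 3, 7, 23, 31] -> 7
  [48, 42, 10, 23, -41, -44] -> [23, -41] -> [23, -41] -> [-41, 23] -> 2
  [42, -36, 42, -19, 40] -> [-19] -> [-19] -> [-19] -> 1
  [7, -4, 43, -14, 11, -38] -> [7, 43, 11] -> [7, 43, 11] -> [7, 11, 43] -> 3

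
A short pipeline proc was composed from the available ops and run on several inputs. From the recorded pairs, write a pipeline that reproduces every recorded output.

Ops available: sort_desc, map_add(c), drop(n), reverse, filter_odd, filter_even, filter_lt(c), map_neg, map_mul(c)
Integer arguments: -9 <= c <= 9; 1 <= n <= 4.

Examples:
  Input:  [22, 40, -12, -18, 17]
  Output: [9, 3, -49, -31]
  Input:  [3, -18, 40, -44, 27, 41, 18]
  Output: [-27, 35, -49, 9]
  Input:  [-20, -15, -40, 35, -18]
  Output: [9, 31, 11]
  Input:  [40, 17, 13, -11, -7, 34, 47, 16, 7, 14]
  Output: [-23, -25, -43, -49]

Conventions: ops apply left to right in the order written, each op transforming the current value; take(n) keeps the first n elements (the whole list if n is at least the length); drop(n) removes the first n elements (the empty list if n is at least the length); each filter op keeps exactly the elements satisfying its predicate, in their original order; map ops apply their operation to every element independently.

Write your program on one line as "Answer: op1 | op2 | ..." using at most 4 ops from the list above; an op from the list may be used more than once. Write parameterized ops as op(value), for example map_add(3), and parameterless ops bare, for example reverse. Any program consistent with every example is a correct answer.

map_add(9) | filter_odd | reverse | map_neg

Check, running the answer program on each example:
  [22, 40, -12, -18, 17] -> [31, 49, -3, -9, 26] -> [31, 49, -3, -9] -> [-9, -3, 49, 31] -> [9, 3, -49, -31]
  [3, -18, 40, -44, 27, 41, 18] -> [12, -9, 49, -35, 36, 50, 27] -> [-9, 49, -35, 27] -> [27, -35, 49, -9] -> [-27, 35, -49, 9]
  [-20, -15, -40, 35, -18] -> [-11, -6, -31, 44, -9] -> [-11, -31, -9] -> [-9, -31, -11] -> [9, 31, 11]
  [40, 17, 13, -11, -7, 34, 47, 16, 7, 14] -> [49, 26, 22, -2, 2, 43, 56, 25, 16, 23] -> [49, 43, 25, 23] -> [23, 25, 43, 49] -> [-23, -25, -43, -49]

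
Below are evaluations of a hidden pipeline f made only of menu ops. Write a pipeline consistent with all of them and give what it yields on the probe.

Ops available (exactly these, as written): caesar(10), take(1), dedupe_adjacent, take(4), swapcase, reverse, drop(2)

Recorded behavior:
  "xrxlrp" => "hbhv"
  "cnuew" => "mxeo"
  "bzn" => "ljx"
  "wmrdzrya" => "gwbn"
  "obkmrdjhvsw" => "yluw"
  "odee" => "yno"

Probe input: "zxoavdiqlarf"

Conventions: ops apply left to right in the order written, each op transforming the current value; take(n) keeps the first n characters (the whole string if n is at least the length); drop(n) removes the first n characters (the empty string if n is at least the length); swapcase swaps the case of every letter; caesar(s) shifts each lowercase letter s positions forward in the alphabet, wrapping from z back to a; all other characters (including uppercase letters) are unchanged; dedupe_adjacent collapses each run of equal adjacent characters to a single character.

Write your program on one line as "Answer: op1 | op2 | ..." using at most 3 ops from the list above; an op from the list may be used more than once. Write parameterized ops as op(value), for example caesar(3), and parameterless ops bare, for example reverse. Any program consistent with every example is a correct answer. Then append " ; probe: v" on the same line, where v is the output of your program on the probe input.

take(4) | caesar(10) | dedupe_adjacent ; probe: "jhyk"

Check, running the answer program on each example:
  "xrxlrp" -> "xrxl" -> "hbhv" -> "hbhv"
  "cnuew" -> "cnue" -> "mxeo" -> "mxeo"
  "bzn" -> "bzn" -> "ljx" -> "ljx"
  "wmrdzrya" -> "wmrd" -> "gwbn" -> "gwbn"
  "obkmrdjhvsw" -> "obkm" -> "yluw" -> "yluw"
  "odee" -> "odee" -> "ynoo" -> "yno"
  probe: "zxoavdiqlarf" -> "zxoa" -> "jhyk" -> "jhyk"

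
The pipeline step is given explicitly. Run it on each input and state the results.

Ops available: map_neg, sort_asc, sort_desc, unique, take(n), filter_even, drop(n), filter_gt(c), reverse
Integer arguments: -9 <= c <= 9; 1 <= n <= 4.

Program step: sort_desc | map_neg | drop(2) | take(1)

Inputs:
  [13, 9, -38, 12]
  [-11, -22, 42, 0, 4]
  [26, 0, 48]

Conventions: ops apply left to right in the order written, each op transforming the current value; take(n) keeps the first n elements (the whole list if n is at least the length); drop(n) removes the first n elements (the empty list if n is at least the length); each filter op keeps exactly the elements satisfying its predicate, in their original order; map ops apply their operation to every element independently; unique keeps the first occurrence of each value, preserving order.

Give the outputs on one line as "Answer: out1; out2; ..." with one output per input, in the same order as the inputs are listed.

[-9]; [0]; [0]

Execution, op by op:
  [13, 9, -38, 12] -> [13, 12, 9, -38] -> [-13, -12, -9, 38] -> [-9, 38] -> [-9]
  [-11, -22, 42, 0, 4] -> [42, 4, 0, -11, -22] -> [-42, -4, 0, 11, 22] -> [0, 11, 22] -> [0]
  [26, 0, 48] -> [48, 26, 0] -> [-48, -26, 0] -> [0] -> [0]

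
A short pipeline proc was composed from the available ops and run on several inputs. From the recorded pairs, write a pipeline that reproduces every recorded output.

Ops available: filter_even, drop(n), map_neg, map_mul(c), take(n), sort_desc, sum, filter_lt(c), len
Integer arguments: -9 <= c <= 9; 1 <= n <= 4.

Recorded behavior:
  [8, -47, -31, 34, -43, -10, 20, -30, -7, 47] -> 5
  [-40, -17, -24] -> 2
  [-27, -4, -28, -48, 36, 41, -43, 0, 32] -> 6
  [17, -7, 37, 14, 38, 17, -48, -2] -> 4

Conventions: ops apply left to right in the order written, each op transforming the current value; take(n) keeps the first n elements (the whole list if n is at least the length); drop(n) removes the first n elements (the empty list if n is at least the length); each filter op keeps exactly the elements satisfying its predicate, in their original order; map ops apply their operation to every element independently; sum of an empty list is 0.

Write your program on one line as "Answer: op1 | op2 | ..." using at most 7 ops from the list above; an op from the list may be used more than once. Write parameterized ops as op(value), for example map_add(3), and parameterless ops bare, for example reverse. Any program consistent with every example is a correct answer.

map_neg | map_mul(-9) | filter_even | sort_desc | map_neg | len

Check, running the answer program on each example:
  [8, -47, -31, 34, -43, -10, 20, -30, -7, 47] -> [-8, 47, 31, -34, 43, 10, -20, 30, 7, -47] -> [72, -423, -279, 306, -387, -90, 180, -270, -63, 423] -> [72, 306, -90, 180, -270] -> [306, 180, 72, -90, -270] -> [-306, -180, -72, 90, 270] -> 5
  [-40, -17, -24] -> [40, 17, 24] -> [-360, -153, -216] -> [-360, -216] -> [-216, -360] -> [216, 360] -> 2
  [-27, -4, -28, -48, 36, 41, -43, 0, 32] -> [27, 4, 28, 48, -36, -41, 43, 0, -32] -> [-243, -36, -252, -432, 324, 369, -387, 0, 288] -> [-36, -252, -432, 324, 0, 288] -> [324, 288, 0, -36, -252, -432] -> [-324, -288, 0, 36, 252, 432] -> 6
  [17, -7, 37, 14, 38, 17, -48, -2] -> [-17, 7, -37, -14, -38, -17, 48, 2] -> [153, -63, 333, 126, 342, 153, -432, -18] -> [126, 342, -432, -18] -> [342, 126, -18, -432] -> [-342, -126, 18, 432] -> 4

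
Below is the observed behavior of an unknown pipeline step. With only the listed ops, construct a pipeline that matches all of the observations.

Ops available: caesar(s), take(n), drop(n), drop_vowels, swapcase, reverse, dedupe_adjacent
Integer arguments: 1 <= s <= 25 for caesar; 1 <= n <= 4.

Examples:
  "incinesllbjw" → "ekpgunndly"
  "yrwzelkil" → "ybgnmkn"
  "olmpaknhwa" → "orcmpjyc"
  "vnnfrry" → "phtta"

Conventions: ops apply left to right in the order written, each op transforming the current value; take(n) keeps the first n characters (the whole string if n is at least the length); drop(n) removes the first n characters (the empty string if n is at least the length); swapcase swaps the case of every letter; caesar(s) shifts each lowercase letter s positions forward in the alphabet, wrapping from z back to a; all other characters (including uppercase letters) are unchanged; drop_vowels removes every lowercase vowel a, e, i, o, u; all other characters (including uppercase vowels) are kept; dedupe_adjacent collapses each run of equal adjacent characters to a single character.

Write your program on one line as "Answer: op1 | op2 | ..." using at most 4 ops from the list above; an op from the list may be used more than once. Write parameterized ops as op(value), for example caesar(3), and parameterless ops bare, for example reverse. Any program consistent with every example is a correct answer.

caesar(2) | drop(1) | drop(1)

Check, running the answer program on each example:
  "incinesllbjw" -> "kpekpgunndly" -> "pekpgunndly" -> "ekpgunndly"
  "yrwzelkil" -> "atybgnmkn" -> "tybgnmkn" -> "ybgnmkn"
  "olmpaknhwa" -> "qnorcmpjyc" -> "norcmpjyc" -> "orcmpjyc"
  "vnnfrry" -> "xpphtta" -> "pphtta" -> "phtta"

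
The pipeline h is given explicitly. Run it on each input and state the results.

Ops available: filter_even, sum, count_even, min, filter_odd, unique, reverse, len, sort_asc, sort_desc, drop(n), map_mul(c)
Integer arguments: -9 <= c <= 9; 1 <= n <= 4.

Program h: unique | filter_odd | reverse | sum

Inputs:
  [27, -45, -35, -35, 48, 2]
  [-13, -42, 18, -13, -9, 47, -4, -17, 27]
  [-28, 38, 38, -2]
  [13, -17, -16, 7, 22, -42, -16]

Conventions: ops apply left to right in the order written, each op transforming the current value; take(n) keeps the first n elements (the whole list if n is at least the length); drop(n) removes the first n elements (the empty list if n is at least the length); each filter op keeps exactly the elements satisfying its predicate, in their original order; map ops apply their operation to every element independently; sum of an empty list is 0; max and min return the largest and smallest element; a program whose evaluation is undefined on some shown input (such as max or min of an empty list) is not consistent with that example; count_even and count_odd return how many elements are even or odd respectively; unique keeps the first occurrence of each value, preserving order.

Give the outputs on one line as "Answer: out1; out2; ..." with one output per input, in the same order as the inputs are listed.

Execution, op by op:
  [27, -45, -35, -35, 48, 2] -> [27, -45, -35, 48, 2] -> [27, -45, -35] -> [-35, -45, 27] -> -53
  [-13, -42, 18, -13, -9, 47, -4, -17, 27] -> [-13, -42, 18, -9, 47, -4, -17, 27] -> [-13, -9, 47, -17, 27] -> [27, -17, 47, -9, -13] -> 35
  [-28, 38, 38, -2] -> [-28, 38, -2] -> [] -> [] -> 0
  [13, -17, -16, 7, 22, -42, -16] -> [13, -17, -16, 7, 22, -42] -> [13, -17, 7] -> [7, -17, 13] -> 3

-53; 35; 0; 3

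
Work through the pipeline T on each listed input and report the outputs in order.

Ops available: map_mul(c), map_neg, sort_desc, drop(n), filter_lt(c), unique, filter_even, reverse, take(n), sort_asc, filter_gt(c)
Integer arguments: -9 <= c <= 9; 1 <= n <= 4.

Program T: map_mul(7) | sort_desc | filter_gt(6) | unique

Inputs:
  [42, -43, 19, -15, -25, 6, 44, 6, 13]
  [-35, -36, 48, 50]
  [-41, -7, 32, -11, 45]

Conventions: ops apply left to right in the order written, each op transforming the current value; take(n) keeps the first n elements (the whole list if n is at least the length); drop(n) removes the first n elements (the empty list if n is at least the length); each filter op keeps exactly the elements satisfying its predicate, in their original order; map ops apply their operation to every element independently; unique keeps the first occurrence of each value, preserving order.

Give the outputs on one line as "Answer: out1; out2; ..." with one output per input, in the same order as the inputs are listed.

[308, 294, 133, 91, 42]; [350, 336]; [315, 224]

Execution, op by op:
  [42, -43, 19, -15, -25, 6, 44, 6, 13] -> [294, -301, 133, -105, -175, 42, 308, 42, 91] -> [308, 294, 133, 91, 42, 42, -105, -175, -301] -> [308, 294, 133, 91, 42, 42] -> [308, 294, 133, 91, 42]
  [-35, -36, 48, 50] -> [-245, -252, 336, 350] -> [350, 336, -245, -252] -> [350, 336] -> [350, 336]
  [-41, -7, 32, -11, 45] -> [-287, -49, 224, -77, 315] -> [315, 224, -49, -77, -287] -> [315, 224] -> [315, 224]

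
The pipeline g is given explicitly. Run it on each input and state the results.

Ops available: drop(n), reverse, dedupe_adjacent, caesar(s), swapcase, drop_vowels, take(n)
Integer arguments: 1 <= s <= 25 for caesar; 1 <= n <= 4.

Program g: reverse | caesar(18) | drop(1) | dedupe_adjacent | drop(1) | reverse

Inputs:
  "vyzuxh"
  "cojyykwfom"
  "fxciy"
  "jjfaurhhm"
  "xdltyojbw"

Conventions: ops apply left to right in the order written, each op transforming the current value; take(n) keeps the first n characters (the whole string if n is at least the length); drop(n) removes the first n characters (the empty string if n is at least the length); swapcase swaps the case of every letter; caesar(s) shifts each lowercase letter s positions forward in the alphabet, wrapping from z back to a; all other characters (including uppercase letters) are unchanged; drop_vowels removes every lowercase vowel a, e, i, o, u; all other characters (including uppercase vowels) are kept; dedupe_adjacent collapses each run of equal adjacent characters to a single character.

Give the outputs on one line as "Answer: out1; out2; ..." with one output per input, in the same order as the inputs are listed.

"nqrm"; "ugbqcox"; "xpu"; "bxsmj"; "pvdlqgb"

Execution, op by op:
  "vyzuxh" -> "hxuzyv" -> "zpmrqn" -> "pmrqn" -> "pmrqn" -> "mrqn" -> "nqrm"
  "cojyykwfom" -> "mofwkyyjoc" -> "egxocqqbgu" -> "gxocqqbgu" -> "gxocqbgu" -> "xocqbgu" -> "ugbqcox"
  "fxciy" -> "yicxf" -> "qaupx" -> "aupx" -> "aupx" -> "upx" -> "xpu"
  "jjfaurhhm" -> "mhhruafjj" -> "ezzjmsxbb" -> "zzjmsxbb" -> "zjmsxb" -> "jmsxb" -> "bxsmj"
  "xdltyojbw" -> "wbjoytldx" -> "otbgqldvp" -> "tbgqldvp" -> "tbgqldvp" -> "bgqldvp" -> "pvdlqgb"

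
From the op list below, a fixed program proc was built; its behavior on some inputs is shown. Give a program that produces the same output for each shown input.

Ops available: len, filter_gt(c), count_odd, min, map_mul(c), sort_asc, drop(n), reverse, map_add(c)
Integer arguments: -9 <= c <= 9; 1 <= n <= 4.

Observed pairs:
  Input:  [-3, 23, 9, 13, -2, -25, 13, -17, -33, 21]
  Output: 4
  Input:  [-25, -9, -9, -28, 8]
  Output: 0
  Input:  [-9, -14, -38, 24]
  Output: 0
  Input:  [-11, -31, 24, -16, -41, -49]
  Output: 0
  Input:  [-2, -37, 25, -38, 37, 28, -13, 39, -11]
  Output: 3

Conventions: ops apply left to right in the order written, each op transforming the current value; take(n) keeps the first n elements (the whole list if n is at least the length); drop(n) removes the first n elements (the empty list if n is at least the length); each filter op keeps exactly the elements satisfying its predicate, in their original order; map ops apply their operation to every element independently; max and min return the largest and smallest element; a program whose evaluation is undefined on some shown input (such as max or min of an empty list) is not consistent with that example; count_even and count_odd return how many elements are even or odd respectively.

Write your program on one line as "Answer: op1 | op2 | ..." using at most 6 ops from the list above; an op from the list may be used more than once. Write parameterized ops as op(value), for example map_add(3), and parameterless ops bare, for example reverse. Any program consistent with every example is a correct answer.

filter_gt(2) | sort_asc | drop(1) | reverse | len

Check, running the answer program on each example:
  [-3, 23, 9, 13, -2, -25, 13, -17, -33, 21] -> [23, 9, 13, 13, 21] -> [9, 13, 13, 21, 23] -> [13, 13, 21, 23] -> [23, 21, 13, 13] -> 4
  [-25, -9, -9, -28, 8] -> [8] -> [8] -> [] -> [] -> 0
  [-9, -14, -38, 24] -> [24] -> [24] -> [] -> [] -> 0
  [-11, -31, 24, -16, -41, -49] -> [24] -> [24] -> [] -> [] -> 0
  [-2, -37, 25, -38, 37, 28, -13, 39, -11] -> [25, 37, 28, 39] -> [25, 28, 37, 39] -> [28, 37, 39] -> [39, 37, 28] -> 3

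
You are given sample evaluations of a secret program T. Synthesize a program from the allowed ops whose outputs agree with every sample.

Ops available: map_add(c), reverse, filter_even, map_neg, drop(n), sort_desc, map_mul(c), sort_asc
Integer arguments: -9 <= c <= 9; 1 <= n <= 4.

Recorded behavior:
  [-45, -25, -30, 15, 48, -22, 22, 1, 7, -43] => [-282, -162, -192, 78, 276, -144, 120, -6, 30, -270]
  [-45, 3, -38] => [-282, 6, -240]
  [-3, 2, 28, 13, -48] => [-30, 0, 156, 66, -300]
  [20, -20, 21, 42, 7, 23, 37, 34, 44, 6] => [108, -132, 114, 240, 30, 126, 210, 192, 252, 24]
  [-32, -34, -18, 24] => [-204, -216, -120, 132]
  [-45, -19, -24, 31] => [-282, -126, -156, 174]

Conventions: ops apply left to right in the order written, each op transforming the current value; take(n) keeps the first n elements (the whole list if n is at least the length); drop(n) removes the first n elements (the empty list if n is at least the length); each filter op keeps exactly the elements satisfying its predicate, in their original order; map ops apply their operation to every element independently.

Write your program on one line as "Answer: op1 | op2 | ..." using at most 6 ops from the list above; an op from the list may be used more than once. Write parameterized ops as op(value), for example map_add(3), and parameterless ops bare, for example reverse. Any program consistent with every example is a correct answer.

map_add(-2) | reverse | map_mul(-6) | reverse | map_neg

Check, running the answer program on each example:
  [-45, -25, -30, 15, 48, -22, 22, 1, 7, -43] -> [-47, -27, -32, 13, 46, -24, 20, -1, 5, -45] -> [-45, 5, -1, 20, -24, 46, 13, -32, -27, -47] -> [270, -30, 6, -120, 144, -276, -78, 192, 162, 282] -> [282, 162, 192, -78, -276, 144, -120, 6, -30, 270] -> [-282, -162, -192, 78, 276, -144, 120, -6, 30, -270]
  [-45, 3, -38] -> [-47, 1, -40] -> [-40, 1, -47] -> [240, -6, 282] -> [282, -6, 240] -> [-282, 6, -240]
  [-3, 2, 28, 13, -48] -> [-5, 0, 26, 11, -50] -> [-50, 11, 26, 0, -5] -> [300, -66, -156, 0, 30] -> [30, 0, -156, -66, 300] -> [-30, 0, 156, 66, -300]
  [20, -20, 21, 42, 7, 23, 37, 34, 44, 6] -> [18, -22, 19, 40, 5, 21, 35, 32, 42, 4] -> [4, 42, 32, 35, 21, 5, 40, 19, -22, 18] -> [-24, -252, -192, -210, -126, -30, -240, -114, 132, -108] -> [-108, 132, -114, -240, -30, -126, -210, -192, -252, -24] -> [108, -132, 114, 240, 30, 126, 210, 192, 252, 24]
  [-32, -34, -18, 24] -> [-34, -36, -20, 22] -> [22, -20, -36, -34] -> [-132, 120, 216, 204] -> [204, 216, 120, -132] -> [-204, -216, -120, 132]
  [-45, -19, -24, 31] -> [-47, -21, -26, 29] -> [29, -26, -21, -47] -> [-174, 156, 126, 282] -> [282, 126, 156, -174] -> [-282, -126, -156, 174]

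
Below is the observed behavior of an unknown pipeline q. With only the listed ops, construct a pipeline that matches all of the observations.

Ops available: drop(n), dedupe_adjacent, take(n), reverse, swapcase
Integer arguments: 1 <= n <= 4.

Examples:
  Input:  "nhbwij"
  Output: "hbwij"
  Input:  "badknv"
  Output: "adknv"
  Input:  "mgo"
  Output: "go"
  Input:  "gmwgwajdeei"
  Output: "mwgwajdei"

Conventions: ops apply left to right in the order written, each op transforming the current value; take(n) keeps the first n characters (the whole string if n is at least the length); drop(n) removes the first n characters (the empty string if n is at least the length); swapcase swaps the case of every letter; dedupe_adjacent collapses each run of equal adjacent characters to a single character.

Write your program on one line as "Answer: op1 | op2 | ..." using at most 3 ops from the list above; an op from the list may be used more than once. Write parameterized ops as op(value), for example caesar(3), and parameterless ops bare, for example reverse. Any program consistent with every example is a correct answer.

drop(1) | dedupe_adjacent

Check, running the answer program on each example:
  "nhbwij" -> "hbwij" -> "hbwij"
  "badknv" -> "adknv" -> "adknv"
  "mgo" -> "go" -> "go"
  "gmwgwajdeei" -> "mwgwajdeei" -> "mwgwajdei"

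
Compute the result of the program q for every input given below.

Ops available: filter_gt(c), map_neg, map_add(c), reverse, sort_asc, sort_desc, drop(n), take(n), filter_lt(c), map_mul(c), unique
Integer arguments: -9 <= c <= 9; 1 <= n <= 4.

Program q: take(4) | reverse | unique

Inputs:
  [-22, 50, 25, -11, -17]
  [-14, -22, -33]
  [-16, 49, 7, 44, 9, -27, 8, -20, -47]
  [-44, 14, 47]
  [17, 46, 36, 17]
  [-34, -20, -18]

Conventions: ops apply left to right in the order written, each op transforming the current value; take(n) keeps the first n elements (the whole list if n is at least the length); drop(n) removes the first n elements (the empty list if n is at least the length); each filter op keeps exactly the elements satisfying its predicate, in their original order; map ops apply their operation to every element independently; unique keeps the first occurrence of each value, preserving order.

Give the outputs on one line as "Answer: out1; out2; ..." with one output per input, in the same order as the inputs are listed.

Execution, op by op:
  [-22, 50, 25, -11, -17] -> [-22, 50, 25, -11] -> [-11, 25, 50, -22] -> [-11, 25, 50, -22]
  [-14, -22, -33] -> [-14, -22, -33] -> [-33, -22, -14] -> [-33, -22, -14]
  [-16, 49, 7, 44, 9, -27, 8, -20, -47] -> [-16, 49, 7, 44] -> [44, 7, 49, -16] -> [44, 7, 49, -16]
  [-44, 14, 47] -> [-44, 14, 47] -> [47, 14, -44] -> [47, 14, -44]
  [17, 46, 36, 17] -> [17, 46, 36, 17] -> [17, 36, 46, 17] -> [17, 36, 46]
  [-34, -20, -18] -> [-34, -20, -18] -> [-18, -20, -34] -> [-18, -20, -34]

[-11, 25, 50, -22]; [-33, -22, -14]; [44, 7, 49, -16]; [47, 14, -44]; [17, 36, 46]; [-18, -20, -34]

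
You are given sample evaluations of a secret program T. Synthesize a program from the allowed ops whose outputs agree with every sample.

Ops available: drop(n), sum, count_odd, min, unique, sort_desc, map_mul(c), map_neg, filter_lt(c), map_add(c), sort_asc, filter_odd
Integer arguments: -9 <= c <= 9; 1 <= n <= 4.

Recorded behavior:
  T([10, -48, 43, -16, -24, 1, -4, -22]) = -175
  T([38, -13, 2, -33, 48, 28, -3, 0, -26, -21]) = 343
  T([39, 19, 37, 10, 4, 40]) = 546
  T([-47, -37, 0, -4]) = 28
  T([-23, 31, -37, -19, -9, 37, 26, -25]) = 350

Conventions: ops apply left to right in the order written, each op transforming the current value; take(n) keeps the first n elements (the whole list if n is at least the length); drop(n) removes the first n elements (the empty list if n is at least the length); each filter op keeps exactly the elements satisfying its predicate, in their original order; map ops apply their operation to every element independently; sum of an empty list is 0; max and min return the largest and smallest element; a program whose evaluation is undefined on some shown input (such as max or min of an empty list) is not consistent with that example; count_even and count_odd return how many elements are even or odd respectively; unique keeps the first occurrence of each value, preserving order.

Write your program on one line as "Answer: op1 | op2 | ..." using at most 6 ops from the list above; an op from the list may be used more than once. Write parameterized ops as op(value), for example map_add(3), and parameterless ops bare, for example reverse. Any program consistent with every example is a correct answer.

map_add(8) | map_mul(-7) | map_neg | drop(3) | sum

Check, running the answer program on each example:
  [10, -48, 43, -16, -24, 1, -4, -22] -> [18, -40, 51, -8, -16, 9, 4, -14] -> [-126, 280, -357, 56, 112, -63, -28, 98] -> [126, -280, 357, -56, -112, 63, 28, -98] -> [-56, -112, 63, 28, -98] -> -175
  [38, -13, 2, -33, 48, 28, -3, 0, -26, -21] -> [46, -5, 10, -25, 56, 36, 5, 8, -18, -13] -> [-322, 35, -70, 175, -392, -252, -35, -56, 126, 91] -> [322, -35, 70, -175, 392, 252, 35, 56, -126, -91] -> [-175, 392, 252, 35, 56, -126, -91] -> 343
  [39, 19, 37, 10, 4, 40] -> [47, 27, 45, 18, 12, 48] -> [-329, -189, -315, -126, -84, -336] -> [329, 189, 315, 126, 84, 336] -> [126, 84, 336] -> 546
  [-47, -37, 0, -4] -> [-39, -29, 8, 4] -> [273, 203, -56, -28] -> [-273, -203, 56, 28] -> [28] -> 28
  [-23, 31, -37, -19, -9, 37, 26, -25] -> [-15, 39, -29, -11, -1, 45, 34, -17] -> [105, -273, 203, 77, 7, -315, -238, 119] -> [-105, 273, -203, -77, -7, 315, 238, -119] -> [-77, -7, 315, 238, -119] -> 350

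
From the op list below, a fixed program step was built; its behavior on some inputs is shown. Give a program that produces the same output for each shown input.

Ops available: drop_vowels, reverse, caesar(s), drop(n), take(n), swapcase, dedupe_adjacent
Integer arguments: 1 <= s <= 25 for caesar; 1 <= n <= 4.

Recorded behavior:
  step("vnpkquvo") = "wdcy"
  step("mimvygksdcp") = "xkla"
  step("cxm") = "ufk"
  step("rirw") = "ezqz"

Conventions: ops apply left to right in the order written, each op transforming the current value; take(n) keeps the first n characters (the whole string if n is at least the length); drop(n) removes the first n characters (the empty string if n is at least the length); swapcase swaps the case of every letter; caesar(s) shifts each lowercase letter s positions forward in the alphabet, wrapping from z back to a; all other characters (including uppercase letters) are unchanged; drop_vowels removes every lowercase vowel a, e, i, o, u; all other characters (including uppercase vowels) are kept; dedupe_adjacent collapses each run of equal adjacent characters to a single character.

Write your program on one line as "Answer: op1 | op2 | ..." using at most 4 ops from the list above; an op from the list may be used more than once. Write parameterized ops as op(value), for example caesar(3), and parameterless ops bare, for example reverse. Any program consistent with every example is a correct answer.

caesar(25) | reverse | take(4) | caesar(9)

Check, running the answer program on each example:
  "vnpkquvo" -> "umojptun" -> "nutpjomu" -> "nutp" -> "wdcy"
  "mimvygksdcp" -> "lhluxfjrcbo" -> "obcrjfxulhl" -> "obcr" -> "xkla"
  "cxm" -> "bwl" -> "lwb" -> "lwb" -> "ufk"
  "rirw" -> "qhqv" -> "vqhq" -> "vqhq" -> "ezqz"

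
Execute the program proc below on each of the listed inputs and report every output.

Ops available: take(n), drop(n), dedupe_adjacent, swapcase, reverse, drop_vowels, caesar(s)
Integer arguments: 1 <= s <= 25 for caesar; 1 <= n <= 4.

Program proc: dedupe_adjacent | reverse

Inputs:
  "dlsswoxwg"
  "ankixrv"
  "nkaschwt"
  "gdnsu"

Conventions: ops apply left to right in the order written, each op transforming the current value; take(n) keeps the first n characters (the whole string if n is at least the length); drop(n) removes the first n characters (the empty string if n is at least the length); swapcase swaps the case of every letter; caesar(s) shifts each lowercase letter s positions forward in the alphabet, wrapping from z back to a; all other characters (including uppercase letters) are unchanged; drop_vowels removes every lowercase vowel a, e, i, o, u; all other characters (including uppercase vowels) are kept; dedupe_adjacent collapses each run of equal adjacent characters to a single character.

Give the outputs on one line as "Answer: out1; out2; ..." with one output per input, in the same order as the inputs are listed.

"gwxowsld"; "vrxikna"; "twhcsakn"; "usndg"

Execution, op by op:
  "dlsswoxwg" -> "dlswoxwg" -> "gwxowsld"
  "ankixrv" -> "ankixrv" -> "vrxikna"
  "nkaschwt" -> "nkaschwt" -> "twhcsakn"
  "gdnsu" -> "gdnsu" -> "usndg"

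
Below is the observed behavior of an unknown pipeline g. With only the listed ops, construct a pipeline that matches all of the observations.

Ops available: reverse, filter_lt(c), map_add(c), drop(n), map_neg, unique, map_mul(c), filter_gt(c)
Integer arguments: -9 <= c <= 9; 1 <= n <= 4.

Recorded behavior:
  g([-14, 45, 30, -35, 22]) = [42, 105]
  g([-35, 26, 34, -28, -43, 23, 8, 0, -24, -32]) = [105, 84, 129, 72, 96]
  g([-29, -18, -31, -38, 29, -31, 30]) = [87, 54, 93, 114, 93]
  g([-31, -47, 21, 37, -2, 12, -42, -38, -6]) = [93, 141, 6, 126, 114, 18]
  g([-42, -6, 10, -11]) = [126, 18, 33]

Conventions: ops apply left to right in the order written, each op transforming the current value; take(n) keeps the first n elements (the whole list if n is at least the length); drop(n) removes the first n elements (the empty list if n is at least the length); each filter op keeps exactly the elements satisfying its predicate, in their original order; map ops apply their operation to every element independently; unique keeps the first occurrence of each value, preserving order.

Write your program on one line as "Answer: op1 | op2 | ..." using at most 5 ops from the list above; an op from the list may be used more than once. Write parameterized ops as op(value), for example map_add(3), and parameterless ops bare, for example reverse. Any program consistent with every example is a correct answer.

filter_lt(6) | map_neg | map_mul(3) | filter_gt(5)

Check, running the answer program on each example:
  [-14, 45, 30, -35, 22] -> [-14, -35] -> [14, 35] -> [42, 105] -> [42, 105]
  [-35, 26, 34, -28, -43, 23, 8, 0, -24, -32] -> [-35, -28, -43, 0, -24, -32] -> [35, 28, 43, 0, 24, 32] -> [105, 84, 129, 0, 72, 96] -> [105, 84, 129, 72, 96]
  [-29, -18, -31, -38, 29, -31, 30] -> [-29, -18, -31, -38, -31] -> [29, 18, 31, 38, 31] -> [87, 54, 93, 114, 93] -> [87, 54, 93, 114, 93]
  [-31, -47, 21, 37, -2, 12, -42, -38, -6] -> [-31, -47, -2, -42, -38, -6] -> [31, 47, 2, 42, 38, 6] -> [93, 141, 6, 126, 114, 18] -> [93, 141, 6, 126, 114, 18]
  [-42, -6, 10, -11] -> [-42, -6, -11] -> [42, 6, 11] -> [126, 18, 33] -> [126, 18, 33]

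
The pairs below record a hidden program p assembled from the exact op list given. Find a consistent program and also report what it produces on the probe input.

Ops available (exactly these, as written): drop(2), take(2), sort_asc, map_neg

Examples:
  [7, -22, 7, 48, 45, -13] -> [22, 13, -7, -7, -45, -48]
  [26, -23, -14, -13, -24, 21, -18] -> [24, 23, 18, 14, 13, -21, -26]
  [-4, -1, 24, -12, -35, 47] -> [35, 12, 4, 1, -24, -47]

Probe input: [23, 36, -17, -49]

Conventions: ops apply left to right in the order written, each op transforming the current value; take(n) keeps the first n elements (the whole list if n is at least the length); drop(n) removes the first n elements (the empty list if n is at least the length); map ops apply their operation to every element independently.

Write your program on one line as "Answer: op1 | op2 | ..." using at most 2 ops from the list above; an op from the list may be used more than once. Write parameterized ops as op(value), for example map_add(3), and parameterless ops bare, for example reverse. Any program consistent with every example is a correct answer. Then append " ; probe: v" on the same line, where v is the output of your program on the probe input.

sort_asc | map_neg ; probe: [49, 17, -23, -36]

Check, running the answer program on each example:
  [7, -22, 7, 48, 45, -13] -> [-22, -13, 7, 7, 45, 48] -> [22, 13, -7, -7, -45, -48]
  [26, -23, -14, -13, -24, 21, -18] -> [-24, -23, -18, -14, -13, 21, 26] -> [24, 23, 18, 14, 13, -21, -26]
  [-4, -1, 24, -12, -35, 47] -> [-35, -12, -4, -1, 24, 47] -> [35, 12, 4, 1, -24, -47]
  probe: [23, 36, -17, -49] -> [-49, -17, 23, 36] -> [49, 17, -23, -36]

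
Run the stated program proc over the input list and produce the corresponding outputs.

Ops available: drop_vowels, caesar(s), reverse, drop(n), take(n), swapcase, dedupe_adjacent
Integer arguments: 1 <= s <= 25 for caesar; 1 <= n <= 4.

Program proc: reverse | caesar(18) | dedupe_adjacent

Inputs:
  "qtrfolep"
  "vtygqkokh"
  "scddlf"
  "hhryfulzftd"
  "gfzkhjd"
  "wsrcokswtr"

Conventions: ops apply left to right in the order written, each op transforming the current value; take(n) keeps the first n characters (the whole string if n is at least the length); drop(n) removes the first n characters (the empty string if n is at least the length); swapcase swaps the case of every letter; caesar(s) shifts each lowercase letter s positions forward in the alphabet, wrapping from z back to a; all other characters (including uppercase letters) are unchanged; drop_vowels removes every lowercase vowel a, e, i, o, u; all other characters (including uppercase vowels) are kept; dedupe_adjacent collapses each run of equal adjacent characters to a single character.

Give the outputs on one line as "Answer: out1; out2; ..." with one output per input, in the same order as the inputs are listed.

"hwdgxjli"; "zcgciyqln"; "xdvuk"; "vlxrdmxqjz"; "vbzcrxy"; "jlokcgujko"

Execution, op by op:
  "qtrfolep" -> "pelofrtq" -> "hwdgxjli" -> "hwdgxjli"
  "vtygqkokh" -> "hkokqgytv" -> "zcgciyqln" -> "zcgciyqln"
  "scddlf" -> "flddcs" -> "xdvvuk" -> "xdvuk"
  "hhryfulzftd" -> "dtfzlufyrhh" -> "vlxrdmxqjzz" -> "vlxrdmxqjz"
  "gfzkhjd" -> "djhkzfg" -> "vbzcrxy" -> "vbzcrxy"
  "wsrcokswtr" -> "rtwskocrsw" -> "jlokcgujko" -> "jlokcgujko"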